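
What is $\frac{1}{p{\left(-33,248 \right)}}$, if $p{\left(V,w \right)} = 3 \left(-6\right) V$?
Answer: $\frac{1}{594} \approx 0.0016835$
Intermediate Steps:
$p{\left(V,w \right)} = - 18 V$
$\frac{1}{p{\left(-33,248 \right)}} = \frac{1}{\left(-18\right) \left(-33\right)} = \frac{1}{594}$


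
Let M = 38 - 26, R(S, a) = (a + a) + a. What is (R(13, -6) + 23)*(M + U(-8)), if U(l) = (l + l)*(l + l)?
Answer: 1340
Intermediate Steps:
R(S, a) = 3*a (R(S, a) = 2*a + a = 3*a)
U(l) = 4*l² (U(l) = (2*l)*(2*l) = 4*l²)
M = 12
(R(13, -6) + 23)*(M + U(-8)) = (3*(-6) + 23)*(12 + 4*(-8)²) = (-18 + 23)*(12 + 4*64) = 5*(12 + 256) = 5*268 = 1340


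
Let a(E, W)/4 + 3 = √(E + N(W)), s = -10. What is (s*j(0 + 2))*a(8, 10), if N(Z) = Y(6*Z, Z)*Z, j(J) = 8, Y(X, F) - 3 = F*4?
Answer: 960 - 320*√438 ≈ -5737.1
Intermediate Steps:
Y(X, F) = 3 + 4*F (Y(X, F) = 3 + F*4 = 3 + 4*F)
N(Z) = Z*(3 + 4*Z) (N(Z) = (3 + 4*Z)*Z = Z*(3 + 4*Z))
a(E, W) = -12 + 4*√(E + W*(3 + 4*W))
(s*j(0 + 2))*a(8, 10) = (-10*8)*(-12 + 4*√(8 + 10*(3 + 4*10))) = -80*(-12 + 4*√(8 + 10*(3 + 40))) = -80*(-12 + 4*√(8 + 10*43)) = -80*(-12 + 4*√(8 + 430)) = -80*(-12 + 4*√438) = 960 - 320*√438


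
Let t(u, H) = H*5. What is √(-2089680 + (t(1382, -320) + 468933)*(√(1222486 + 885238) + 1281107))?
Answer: √(598701487951 + 934666*√526931) ≈ 7.7420e+5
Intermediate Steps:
t(u, H) = 5*H
√(-2089680 + (t(1382, -320) + 468933)*(√(1222486 + 885238) + 1281107)) = √(-2089680 + (5*(-320) + 468933)*(√(1222486 + 885238) + 1281107)) = √(-2089680 + (-1600 + 468933)*(√2107724 + 1281107)) = √(-2089680 + 467333*(2*√526931 + 1281107)) = √(-2089680 + 467333*(1281107 + 2*√526931)) = √(-2089680 + (598703577631 + 934666*√526931)) = √(598701487951 + 934666*√526931)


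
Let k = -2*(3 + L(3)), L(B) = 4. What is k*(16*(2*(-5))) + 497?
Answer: 2737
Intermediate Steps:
k = -14 (k = -2*(3 + 4) = -2*7 = -14)
k*(16*(2*(-5))) + 497 = -224*2*(-5) + 497 = -224*(-10) + 497 = -14*(-160) + 497 = 2240 + 497 = 2737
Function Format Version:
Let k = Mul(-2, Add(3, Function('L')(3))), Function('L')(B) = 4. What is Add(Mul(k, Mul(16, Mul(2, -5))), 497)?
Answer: 2737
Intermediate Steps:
k = -14 (k = Mul(-2, Add(3, 4)) = Mul(-2, 7) = -14)
Add(Mul(k, Mul(16, Mul(2, -5))), 497) = Add(Mul(-14, Mul(16, Mul(2, -5))), 497) = Add(Mul(-14, Mul(16, -10)), 497) = Add(Mul(-14, -160), 497) = Add(2240, 497) = 2737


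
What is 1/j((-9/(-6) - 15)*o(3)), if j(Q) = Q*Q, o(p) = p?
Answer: 4/6561 ≈ 0.00060966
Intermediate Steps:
j(Q) = Q**2
1/j((-9/(-6) - 15)*o(3)) = 1/(((-9/(-6) - 15)*3)**2) = 1/(((-9*(-1/6) - 15)*3)**2) = 1/(((3/2 - 15)*3)**2) = 1/((-27/2*3)**2) = 1/((-81/2)**2) = 1/(6561/4) = 4/6561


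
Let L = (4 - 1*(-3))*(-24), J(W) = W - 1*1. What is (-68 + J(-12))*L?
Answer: 13608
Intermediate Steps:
J(W) = -1 + W (J(W) = W - 1 = -1 + W)
L = -168 (L = (4 + 3)*(-24) = 7*(-24) = -168)
(-68 + J(-12))*L = (-68 + (-1 - 12))*(-168) = (-68 - 13)*(-168) = -81*(-168) = 13608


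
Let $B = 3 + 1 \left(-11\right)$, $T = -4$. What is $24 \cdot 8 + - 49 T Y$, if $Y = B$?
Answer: $-1376$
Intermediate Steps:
$B = -8$ ($B = 3 - 11 = -8$)
$Y = -8$
$24 \cdot 8 + - 49 T Y = 24 \cdot 8 + - 49 \left(-4\right) \left(-8\right) = 192 + \left(-1\right) \left(-196\right) \left(-8\right) = 192 + 196 \left(-8\right) = 192 - 1568 = -1376$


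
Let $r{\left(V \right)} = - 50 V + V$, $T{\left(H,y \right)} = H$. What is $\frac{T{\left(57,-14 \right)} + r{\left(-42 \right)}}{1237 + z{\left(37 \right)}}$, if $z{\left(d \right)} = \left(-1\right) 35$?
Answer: $\frac{2115}{1202} \approx 1.7596$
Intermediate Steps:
$z{\left(d \right)} = -35$
$r{\left(V \right)} = - 49 V$
$\frac{T{\left(57,-14 \right)} + r{\left(-42 \right)}}{1237 + z{\left(37 \right)}} = \frac{57 - -2058}{1237 - 35} = \frac{57 + 2058}{1202} = 2115 \cdot \frac{1}{1202} = \frac{2115}{1202}$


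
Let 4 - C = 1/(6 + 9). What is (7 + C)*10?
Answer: 328/3 ≈ 109.33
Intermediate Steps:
C = 59/15 (C = 4 - 1/(6 + 9) = 4 - 1/15 = 59/15 ≈ 3.9333)
(7 + C)*10 = (7 + 59/15)*10 = (164/15)*10 = 328/3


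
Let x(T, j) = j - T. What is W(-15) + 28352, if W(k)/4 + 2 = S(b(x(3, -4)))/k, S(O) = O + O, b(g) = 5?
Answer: 85024/3 ≈ 28341.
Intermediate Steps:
S(O) = 2*O
W(k) = -8 + 40/k (W(k) = -8 + 4*((2*5)/k) = -8 + 4*(10/k) = -8 + 40/k)
W(-15) + 28352 = (-8 + 40/(-15)) + 28352 = (-8 + 40*(-1/15)) + 28352 = (-8 - 8/3) + 28352 = -32/3 + 28352 = 85024/3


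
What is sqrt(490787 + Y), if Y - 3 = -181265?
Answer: 5*sqrt(12381) ≈ 556.35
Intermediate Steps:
Y = -181262 (Y = 3 - 181265 = -181262)
sqrt(490787 + Y) = sqrt(490787 - 181262) = sqrt(309525) = 5*sqrt(12381)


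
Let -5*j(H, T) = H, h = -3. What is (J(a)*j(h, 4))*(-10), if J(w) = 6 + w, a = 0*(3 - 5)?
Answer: -36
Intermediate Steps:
j(H, T) = -H/5
a = 0 (a = 0*(-2) = 0)
(J(a)*j(h, 4))*(-10) = ((6 + 0)*(-1/5*(-3)))*(-10) = (6*(3/5))*(-10) = (18/5)*(-10) = -36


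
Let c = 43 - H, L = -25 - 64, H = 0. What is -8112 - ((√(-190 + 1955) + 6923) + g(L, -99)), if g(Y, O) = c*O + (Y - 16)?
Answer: -10673 - √1765 ≈ -10715.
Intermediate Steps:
L = -89
c = 43 (c = 43 - 1*0 = 43 + 0 = 43)
g(Y, O) = -16 + Y + 43*O (g(Y, O) = 43*O + (Y - 16) = 43*O + (-16 + Y) = -16 + Y + 43*O)
-8112 - ((√(-190 + 1955) + 6923) + g(L, -99)) = -8112 - ((√(-190 + 1955) + 6923) + (-16 - 89 + 43*(-99))) = -8112 - ((√1765 + 6923) + (-16 - 89 - 4257)) = -8112 - ((6923 + √1765) - 4362) = -8112 - (2561 + √1765) = -8112 + (-2561 - √1765) = -10673 - √1765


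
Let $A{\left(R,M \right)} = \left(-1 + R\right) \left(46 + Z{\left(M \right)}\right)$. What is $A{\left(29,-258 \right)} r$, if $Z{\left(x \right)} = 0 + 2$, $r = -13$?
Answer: $-17472$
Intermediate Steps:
$Z{\left(x \right)} = 2$
$A{\left(R,M \right)} = -48 + 48 R$ ($A{\left(R,M \right)} = \left(-1 + R\right) \left(46 + 2\right) = \left(-1 + R\right) 48 = -48 + 48 R$)
$A{\left(29,-258 \right)} r = \left(-48 + 48 \cdot 29\right) \left(-13\right) = \left(-48 + 1392\right) \left(-13\right) = 1344 \left(-13\right) = -17472$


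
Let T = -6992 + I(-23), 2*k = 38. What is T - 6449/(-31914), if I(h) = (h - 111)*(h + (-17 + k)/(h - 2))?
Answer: -3110879323/797850 ≈ -3899.1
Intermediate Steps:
k = 19 (k = (1/2)*38 = 19)
I(h) = (-111 + h)*(h + 2/(-2 + h)) (I(h) = (h - 111)*(h + (-17 + 19)/(h - 2)) = (-111 + h)*(h + 2/(-2 + h)))
T = -97482/25 (T = -6992 + (-222 + (-23)**3 - 113*(-23)**2 + 224*(-23))/(-2 - 23) = -6992 + (-222 - 12167 - 113*529 - 5152)/(-25) = -6992 - (-222 - 12167 - 59777 - 5152)/25 = -6992 - 1/25*(-77318) = -6992 + 77318/25 = -97482/25 ≈ -3899.3)
T - 6449/(-31914) = -97482/25 - 6449/(-31914) = -97482/25 - 6449*(-1)/31914 = -97482/25 - 1*(-6449/31914) = -97482/25 + 6449/31914 = -3110879323/797850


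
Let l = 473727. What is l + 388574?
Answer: 862301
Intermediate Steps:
l + 388574 = 473727 + 388574 = 862301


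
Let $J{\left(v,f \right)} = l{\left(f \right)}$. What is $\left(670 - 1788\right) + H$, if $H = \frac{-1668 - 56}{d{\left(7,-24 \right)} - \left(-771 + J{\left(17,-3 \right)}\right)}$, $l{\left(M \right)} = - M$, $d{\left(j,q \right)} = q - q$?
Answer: $- \frac{215087}{192} \approx -1120.2$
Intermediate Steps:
$d{\left(j,q \right)} = 0$
$J{\left(v,f \right)} = - f$
$H = - \frac{431}{192}$ ($H = \frac{-1668 - 56}{0 + \left(771 - \left(-1\right) \left(-3\right)\right)} = - \frac{1724}{0 + \left(771 - 3\right)} = - \frac{1724}{0 + 768} = - \frac{1724}{768} = \left(-1724\right) \frac{1}{768} = - \frac{431}{192} \approx -2.2448$)
$\left(670 - 1788\right) + H = \left(670 - 1788\right) - \frac{431}{192} = -1118 - \frac{431}{192} = - \frac{215087}{192}$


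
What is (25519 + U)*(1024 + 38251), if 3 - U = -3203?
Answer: 1128174375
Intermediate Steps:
U = 3206 (U = 3 - 1*(-3203) = 3 + 3203 = 3206)
(25519 + U)*(1024 + 38251) = (25519 + 3206)*(1024 + 38251) = 28725*39275 = 1128174375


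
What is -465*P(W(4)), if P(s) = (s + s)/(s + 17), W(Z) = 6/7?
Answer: -1116/25 ≈ -44.640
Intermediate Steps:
W(Z) = 6/7 (W(Z) = 6*(1/7) = 6/7)
P(s) = 2*s/(17 + s) (P(s) = (2*s)/(17 + s) = 2*s/(17 + s))
-465*P(W(4)) = -930*6/(7*(17 + 6/7)) = -930*6/(7*125/7) = -930*6*7/(7*125) = -465*12/125 = -1116/25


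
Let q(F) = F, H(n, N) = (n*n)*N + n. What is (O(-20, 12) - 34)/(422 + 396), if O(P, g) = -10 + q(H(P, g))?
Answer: 2368/409 ≈ 5.7897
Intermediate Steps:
H(n, N) = n + N*n² (H(n, N) = n²*N + n = N*n² + n = n + N*n²)
O(P, g) = -10 + P*(1 + P*g) (O(P, g) = -10 + P*(1 + g*P) = -10 + P*(1 + P*g))
(O(-20, 12) - 34)/(422 + 396) = ((-10 - 20*(1 - 20*12)) - 34)/(422 + 396) = ((-10 - 20*(1 - 240)) - 34)/818 = ((-10 - 20*(-239)) - 34)*(1/818) = ((-10 + 4780) - 34)*(1/818) = (4770 - 34)*(1/818) = 4736*(1/818) = 2368/409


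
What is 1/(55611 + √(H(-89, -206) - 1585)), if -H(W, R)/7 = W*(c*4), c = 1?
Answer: 55611/3092582414 - √907/3092582414 ≈ 1.7972e-5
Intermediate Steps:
H(W, R) = -28*W (H(W, R) = -7*W*1*4 = -7*W*4 = -28*W)
1/(55611 + √(H(-89, -206) - 1585)) = 1/(55611 + √(-28*(-89) - 1585)) = 1/(55611 + √(2492 - 1585)) = 1/(55611 + √907)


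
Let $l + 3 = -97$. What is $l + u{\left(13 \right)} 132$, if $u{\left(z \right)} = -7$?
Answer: $-1024$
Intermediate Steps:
$l = -100$ ($l = -3 - 97 = -100$)
$l + u{\left(13 \right)} 132 = -100 - 924 = -1024$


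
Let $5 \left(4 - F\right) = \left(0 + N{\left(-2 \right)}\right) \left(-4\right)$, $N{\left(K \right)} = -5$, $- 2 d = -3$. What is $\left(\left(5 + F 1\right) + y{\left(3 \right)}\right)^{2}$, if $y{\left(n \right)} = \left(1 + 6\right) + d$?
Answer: $\frac{729}{4} \approx 182.25$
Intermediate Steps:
$d = \frac{3}{2}$ ($d = \left(- \frac{1}{2}\right) \left(-3\right) = \frac{3}{2} \approx 1.5$)
$y{\left(n \right)} = \frac{17}{2}$ ($y{\left(n \right)} = \left(1 + 6\right) + \frac{3}{2} = 7 + \frac{3}{2} = \frac{17}{2}$)
$F = 0$ ($F = 4 - \frac{\left(0 - 5\right) \left(-4\right)}{5} = 4 - \frac{\left(-5\right) \left(-4\right)}{5} = 4 - 4 = 0$)
$\left(\left(5 + F 1\right) + y{\left(3 \right)}\right)^{2} = \left(\left(5 + 0 \cdot 1\right) + \frac{17}{2}\right)^{2} = \left(\left(5 + 0\right) + \frac{17}{2}\right)^{2} = \left(5 + \frac{17}{2}\right)^{2} = \left(\frac{27}{2}\right)^{2} = \frac{729}{4}$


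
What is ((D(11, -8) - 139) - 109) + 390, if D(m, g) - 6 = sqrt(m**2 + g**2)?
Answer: 148 + sqrt(185) ≈ 161.60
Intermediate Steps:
D(m, g) = 6 + sqrt(g**2 + m**2) (D(m, g) = 6 + sqrt(m**2 + g**2) = 6 + sqrt(g**2 + m**2))
((D(11, -8) - 139) - 109) + 390 = (((6 + sqrt((-8)**2 + 11**2)) - 139) - 109) + 390 = (((6 + sqrt(64 + 121)) - 139) - 109) + 390 = (((6 + sqrt(185)) - 139) - 109) + 390 = ((-133 + sqrt(185)) - 109) + 390 = (-242 + sqrt(185)) + 390 = 148 + sqrt(185)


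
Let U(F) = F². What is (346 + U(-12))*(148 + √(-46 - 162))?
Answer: 72520 + 1960*I*√13 ≈ 72520.0 + 7066.9*I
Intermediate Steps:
(346 + U(-12))*(148 + √(-46 - 162)) = (346 + (-12)²)*(148 + √(-46 - 162)) = (346 + 144)*(148 + √(-208)) = 490*(148 + 4*I*√13) = 72520 + 1960*I*√13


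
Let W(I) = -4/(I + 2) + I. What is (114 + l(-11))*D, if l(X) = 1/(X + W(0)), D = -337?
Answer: -499097/13 ≈ -38392.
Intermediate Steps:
W(I) = I - 4/(2 + I) (W(I) = -4/(2 + I) + I = I - 4/(2 + I))
l(X) = 1/(-2 + X) (l(X) = 1/(X + (-4 + 0² + 2*0)/(2 + 0)) = 1/(X + (-4 + 0 + 0)/2) = 1/(X + (½)*(-4)) = 1/(X - 2) = 1/(-2 + X))
(114 + l(-11))*D = (114 + 1/(-2 - 11))*(-337) = (114 + 1/(-13))*(-337) = (114 - 1/13)*(-337) = (1481/13)*(-337) = -499097/13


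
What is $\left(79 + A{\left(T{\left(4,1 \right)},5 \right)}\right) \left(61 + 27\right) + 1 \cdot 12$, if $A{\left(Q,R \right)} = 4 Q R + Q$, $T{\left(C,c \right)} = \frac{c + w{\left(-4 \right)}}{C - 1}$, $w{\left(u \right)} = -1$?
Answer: $6964$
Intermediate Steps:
$T{\left(C,c \right)} = \frac{-1 + c}{-1 + C}$ ($T{\left(C,c \right)} = \frac{c - 1}{C - 1} = \frac{-1 + c}{-1 + C}$)
$A{\left(Q,R \right)} = Q + 4 Q R$ ($A{\left(Q,R \right)} = 4 Q R + Q = Q + 4 Q R$)
$\left(79 + A{\left(T{\left(4,1 \right)},5 \right)}\right) \left(61 + 27\right) + 1 \cdot 12 = \left(79 + \frac{-1 + 1}{-1 + 4} \left(1 + 4 \cdot 5\right)\right) \left(61 + 27\right) + 1 \cdot 12 = \left(79 + \frac{1}{3} \cdot 0 \left(1 + 20\right)\right) 88 + 12 = \left(79 + \frac{1}{3} \cdot 0 \cdot 21\right) 88 + 12 = \left(79 + 0 \cdot 21\right) 88 + 12 = \left(79 + 0\right) 88 + 12 = 79 \cdot 88 + 12 = 6952 + 12 = 6964$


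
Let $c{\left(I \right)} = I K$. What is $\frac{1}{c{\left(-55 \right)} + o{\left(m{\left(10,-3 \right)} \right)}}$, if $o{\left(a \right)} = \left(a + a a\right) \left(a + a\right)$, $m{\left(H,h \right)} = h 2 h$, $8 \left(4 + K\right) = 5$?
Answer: $\frac{8}{99981} \approx 8.0015 \cdot 10^{-5}$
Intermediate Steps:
$K = - \frac{27}{8}$ ($K = -4 + \frac{1}{8} \cdot 5 = -4 + \frac{5}{8} = - \frac{27}{8} \approx -3.375$)
$m{\left(H,h \right)} = 2 h^{2}$ ($m{\left(H,h \right)} = 2 h h = 2 h^{2}$)
$c{\left(I \right)} = - \frac{27 I}{8}$ ($c{\left(I \right)} = I \left(- \frac{27}{8}\right) = - \frac{27 I}{8}$)
$o{\left(a \right)} = 2 a \left(a + a^{2}\right)$ ($o{\left(a \right)} = \left(a + a^{2}\right) 2 a = 2 a \left(a + a^{2}\right)$)
$\frac{1}{c{\left(-55 \right)} + o{\left(m{\left(10,-3 \right)} \right)}} = \frac{1}{\left(- \frac{27}{8}\right) \left(-55\right) + 2 \left(2 \left(-3\right)^{2}\right)^{2} \left(1 + 2 \left(-3\right)^{2}\right)} = \frac{1}{\frac{1485}{8} + 2 \left(2 \cdot 9\right)^{2} \left(1 + 2 \cdot 9\right)} = \frac{1}{\frac{1485}{8} + 2 \cdot 18^{2} \left(1 + 18\right)} = \frac{1}{\frac{1485}{8} + 2 \cdot 324 \cdot 19} = \frac{1}{\frac{1485}{8} + 12312} = \frac{1}{\frac{99981}{8}} = \frac{8}{99981}$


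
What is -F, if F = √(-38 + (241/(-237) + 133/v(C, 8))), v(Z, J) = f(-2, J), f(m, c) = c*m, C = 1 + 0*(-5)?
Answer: -I*√42535101/948 ≈ -6.8796*I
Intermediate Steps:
C = 1 (C = 1 + 0 = 1)
v(Z, J) = -2*J (v(Z, J) = J*(-2) = -2*J)
F = I*√42535101/948 (F = √(-38 + (241/(-237) + 133/((-2*8)))) = √(-38 + (241*(-1/237) + 133/(-16))) = √(-38 + (-241/237 + 133*(-1/16))) = √(-38 + (-241/237 - 133/16)) = √(-38 - 35377/3792) = √(-179473/3792) = I*√42535101/948 ≈ 6.8796*I)
-F = -I*√42535101/948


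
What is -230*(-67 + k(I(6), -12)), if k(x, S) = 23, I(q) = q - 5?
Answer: 10120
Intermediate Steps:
I(q) = -5 + q
-230*(-67 + k(I(6), -12)) = -230*(-67 + 23) = -230*(-44) = 10120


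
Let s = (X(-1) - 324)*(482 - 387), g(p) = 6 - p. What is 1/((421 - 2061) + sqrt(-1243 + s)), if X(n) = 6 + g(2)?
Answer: -1640/2720673 - I*sqrt(31073)/2720673 ≈ -0.00060279 - 6.4791e-5*I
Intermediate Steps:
X(n) = 10 (X(n) = 6 + (6 - 1*2) = 6 + (6 - 2) = 6 + 4 = 10)
s = -29830 (s = (10 - 324)*(482 - 387) = -314*95 = -29830)
1/((421 - 2061) + sqrt(-1243 + s)) = 1/((421 - 2061) + sqrt(-1243 - 29830)) = 1/(-1640 + sqrt(-31073)) = 1/(-1640 + I*sqrt(31073))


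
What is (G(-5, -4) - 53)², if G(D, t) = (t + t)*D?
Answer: 169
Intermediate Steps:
G(D, t) = 2*D*t (G(D, t) = (2*t)*D = 2*D*t)
(G(-5, -4) - 53)² = (2*(-5)*(-4) - 53)² = (40 - 53)² = (-13)² = 169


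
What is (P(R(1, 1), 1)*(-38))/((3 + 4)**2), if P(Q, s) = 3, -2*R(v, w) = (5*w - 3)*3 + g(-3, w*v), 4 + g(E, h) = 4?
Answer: -114/49 ≈ -2.3265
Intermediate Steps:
g(E, h) = 0 (g(E, h) = -4 + 4 = 0)
R(v, w) = 9/2 - 15*w/2 (R(v, w) = -((5*w - 3)*3 + 0)/2 = -((-3 + 5*w)*3 + 0)/2 = -((-9 + 15*w) + 0)/2 = -(-9 + 15*w)/2 = 9/2 - 15*w/2)
(P(R(1, 1), 1)*(-38))/((3 + 4)**2) = (3*(-38))/((3 + 4)**2) = -114/(7**2) = -114/49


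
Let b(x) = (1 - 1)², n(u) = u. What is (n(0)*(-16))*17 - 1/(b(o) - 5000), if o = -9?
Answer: 1/5000 ≈ 0.00020000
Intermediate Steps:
b(x) = 0 (b(x) = 0² = 0)
(n(0)*(-16))*17 - 1/(b(o) - 5000) = (0*(-16))*17 - 1/(0 - 5000) = 0*17 - 1/(-5000) = 0 - 1*(-1/5000) = 0 + 1/5000 = 1/5000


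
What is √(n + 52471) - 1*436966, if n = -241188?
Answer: -436966 + 17*I*√653 ≈ -4.3697e+5 + 434.42*I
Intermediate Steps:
√(n + 52471) - 1*436966 = √(-241188 + 52471) - 1*436966 = √(-188717) - 436966 = 17*I*√653 - 436966 = -436966 + 17*I*√653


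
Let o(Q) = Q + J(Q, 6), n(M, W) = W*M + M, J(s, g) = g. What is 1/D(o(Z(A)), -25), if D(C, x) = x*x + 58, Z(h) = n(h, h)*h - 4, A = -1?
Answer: 1/683 ≈ 0.0014641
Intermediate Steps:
n(M, W) = M + M*W (n(M, W) = M*W + M = M + M*W)
Z(h) = -4 + h²*(1 + h) (Z(h) = (h*(1 + h))*h - 4 = h²*(1 + h) - 4 = -4 + h²*(1 + h))
o(Q) = 6 + Q (o(Q) = Q + 6 = 6 + Q)
D(C, x) = 58 + x² (D(C, x) = x² + 58 = 58 + x²)
1/D(o(Z(A)), -25) = 1/(58 + (-25)²) = 1/(58 + 625) = 1/683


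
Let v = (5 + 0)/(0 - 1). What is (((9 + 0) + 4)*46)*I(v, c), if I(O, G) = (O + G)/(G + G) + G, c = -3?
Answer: -2990/3 ≈ -996.67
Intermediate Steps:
v = -5 (v = 5/(-1) = 5*(-1) = -5)
I(O, G) = G + (G + O)/(2*G) (I(O, G) = (G + O)/((2*G)) + G = (G + O)*(1/(2*G)) + G = (G + O)/(2*G) + G = G + (G + O)/(2*G))
(((9 + 0) + 4)*46)*I(v, c) = (((9 + 0) + 4)*46)*(½ - 3 + (½)*(-5)/(-3)) = ((9 + 4)*46)*(½ - 3 + (½)*(-5)*(-⅓)) = (13*46)*(½ - 3 + ⅚) = 598*(-5/3) = -2990/3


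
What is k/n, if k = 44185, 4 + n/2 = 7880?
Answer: 44185/15752 ≈ 2.8050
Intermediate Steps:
n = 15752 (n = -8 + 2*7880 = -8 + 15760 = 15752)
k/n = 44185/15752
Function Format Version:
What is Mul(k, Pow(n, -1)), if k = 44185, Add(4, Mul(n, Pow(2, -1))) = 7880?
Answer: Rational(44185, 15752) ≈ 2.8050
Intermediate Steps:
n = 15752 (n = Add(-8, Mul(2, 7880)) = Add(-8, 15760) = 15752)
Mul(k, Pow(n, -1)) = Mul(44185, Pow(15752, -1)) = Mul(44185, Rational(1, 15752)) = Rational(44185, 15752)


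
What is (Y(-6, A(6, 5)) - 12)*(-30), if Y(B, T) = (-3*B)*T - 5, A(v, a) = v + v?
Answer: -5970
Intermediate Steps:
A(v, a) = 2*v
Y(B, T) = -5 - 3*B*T (Y(B, T) = -3*B*T - 5 = -5 - 3*B*T)
(Y(-6, A(6, 5)) - 12)*(-30) = ((-5 - 3*(-6)*2*6) - 12)*(-30) = ((-5 - 3*(-6)*12) - 12)*(-30) = ((-5 + 216) - 12)*(-30) = (211 - 12)*(-30) = 199*(-30) = -5970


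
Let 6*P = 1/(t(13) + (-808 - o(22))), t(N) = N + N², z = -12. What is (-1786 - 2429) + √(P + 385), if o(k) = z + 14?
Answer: -4215 + √1366539618/1884 ≈ -4195.4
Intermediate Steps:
o(k) = 2 (o(k) = -12 + 14 = 2)
P = -1/3768 (P = 1/(6*(13*(1 + 13) + (-808 - 1*2))) = 1/(6*(13*14 + (-808 - 2))) = 1/(6*(182 - 810)) = (⅙)/(-628) = (⅙)*(-1/628) = -1/3768 ≈ -0.00026539)
(-1786 - 2429) + √(P + 385) = (-1786 - 2429) + √(-1/3768 + 385) = -4215 + √(1450679/3768) = -4215 + √1366539618/1884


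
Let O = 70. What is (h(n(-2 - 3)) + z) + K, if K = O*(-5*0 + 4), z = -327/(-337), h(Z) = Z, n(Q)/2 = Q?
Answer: 91317/337 ≈ 270.97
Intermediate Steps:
n(Q) = 2*Q
z = 327/337 (z = -327*(-1/337) = 327/337 ≈ 0.97033)
K = 280 (K = 70*(-5*0 + 4) = 70*(0 + 4) = 70*4 = 280)
(h(n(-2 - 3)) + z) + K = (2*(-2 - 3) + 327/337) + 280 = (2*(-5) + 327/337) + 280 = (-10 + 327/337) + 280 = -3043/337 + 280 = 91317/337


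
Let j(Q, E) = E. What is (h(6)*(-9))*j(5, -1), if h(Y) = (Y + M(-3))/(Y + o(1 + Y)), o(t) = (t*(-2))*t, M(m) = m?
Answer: -27/92 ≈ -0.29348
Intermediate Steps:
o(t) = -2*t² (o(t) = (-2*t)*t = -2*t²)
h(Y) = (-3 + Y)/(Y - 2*(1 + Y)²) (h(Y) = (Y - 3)/(Y - 2*(1 + Y)²) = (-3 + Y)/(Y - 2*(1 + Y)²))
(h(6)*(-9))*j(5, -1) = (((-3 + 6)/(6 - 2*(1 + 6)²))*(-9))*(-1) = ((3/(6 - 2*7²))*(-9))*(-1) = ((3/(6 - 2*49))*(-9))*(-1) = ((3/(6 - 98))*(-9))*(-1) = ((3/(-92))*(-9))*(-1) = (-1/92*3*(-9))*(-1) = -3/92*(-9)*(-1) = (27/92)*(-1) = -27/92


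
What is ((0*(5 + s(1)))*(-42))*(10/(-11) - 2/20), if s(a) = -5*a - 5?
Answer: 0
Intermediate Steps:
s(a) = -5 - 5*a
((0*(5 + s(1)))*(-42))*(10/(-11) - 2/20) = ((0*(5 + (-5 - 5*1)))*(-42))*(10/(-11) - 2/20) = ((0*(5 + (-5 - 5)))*(-42))*(10*(-1/11) - 2*1/20) = ((0*(5 - 10))*(-42))*(-10/11 - 1/10) = ((0*(-5))*(-42))*(-111/110) = (0*(-42))*(-111/110) = 0*(-111/110) = 0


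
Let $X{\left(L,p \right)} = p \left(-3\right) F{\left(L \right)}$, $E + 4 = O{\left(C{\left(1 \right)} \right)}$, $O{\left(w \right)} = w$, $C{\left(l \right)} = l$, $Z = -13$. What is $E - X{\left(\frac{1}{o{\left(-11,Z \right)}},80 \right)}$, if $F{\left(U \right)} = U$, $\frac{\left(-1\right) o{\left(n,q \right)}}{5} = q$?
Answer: $\frac{9}{13} \approx 0.69231$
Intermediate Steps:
$o{\left(n,q \right)} = - 5 q$
$E = -3$ ($E = -4 + 1 = -3$)
$X{\left(L,p \right)} = - 3 L p$ ($X{\left(L,p \right)} = p \left(-3\right) L = - 3 p L = - 3 L p$)
$E - X{\left(\frac{1}{o{\left(-11,Z \right)}},80 \right)} = -3 - \left(-3\right) \frac{1}{\left(-5\right) \left(-13\right)} 80 = -3 - \left(-3\right) \frac{1}{65} \cdot 80 = -3 - - \frac{48}{13} = -3 + \frac{48}{13} = \frac{9}{13}$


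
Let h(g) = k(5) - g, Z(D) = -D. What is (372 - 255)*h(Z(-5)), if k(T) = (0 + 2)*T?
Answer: 585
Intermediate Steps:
k(T) = 2*T
h(g) = 10 - g (h(g) = 2*5 - g = 10 - g)
(372 - 255)*h(Z(-5)) = (372 - 255)*(10 - (-1)*(-5)) = 117*(10 - 1*5) = 117*(10 - 5) = 117*5 = 585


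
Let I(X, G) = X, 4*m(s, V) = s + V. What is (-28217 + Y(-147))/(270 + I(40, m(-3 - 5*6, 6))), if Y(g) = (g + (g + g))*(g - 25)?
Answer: 9527/62 ≈ 153.66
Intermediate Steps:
m(s, V) = V/4 + s/4 (m(s, V) = (s + V)/4 = (V + s)/4 = V/4 + s/4)
Y(g) = 3*g*(-25 + g) (Y(g) = (g + 2*g)*(-25 + g) = (3*g)*(-25 + g) = 3*g*(-25 + g))
(-28217 + Y(-147))/(270 + I(40, m(-3 - 5*6, 6))) = (-28217 + 3*(-147)*(-25 - 147))/(270 + 40) = (-28217 + 3*(-147)*(-172))/310 = (-28217 + 75852)*(1/310) = 47635*(1/310) = 9527/62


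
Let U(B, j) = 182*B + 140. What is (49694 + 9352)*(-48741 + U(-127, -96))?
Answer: -4234483890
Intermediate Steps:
U(B, j) = 140 + 182*B
(49694 + 9352)*(-48741 + U(-127, -96)) = (49694 + 9352)*(-48741 + (140 + 182*(-127))) = 59046*(-48741 + (140 - 23114)) = 59046*(-48741 - 22974) = 59046*(-71715) = -4234483890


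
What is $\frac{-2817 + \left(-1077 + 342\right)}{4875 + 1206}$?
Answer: $- \frac{1184}{2027} \approx -0.58411$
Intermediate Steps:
$\frac{-2817 + \left(-1077 + 342\right)}{4875 + 1206} = \frac{-2817 - 735}{6081} = \left(-3552\right) \frac{1}{6081} = - \frac{1184}{2027}$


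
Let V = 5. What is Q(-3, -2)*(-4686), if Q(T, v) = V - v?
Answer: -32802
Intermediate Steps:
Q(T, v) = 5 - v
Q(-3, -2)*(-4686) = (5 - 1*(-2))*(-4686) = (5 + 2)*(-4686) = 7*(-4686) = -32802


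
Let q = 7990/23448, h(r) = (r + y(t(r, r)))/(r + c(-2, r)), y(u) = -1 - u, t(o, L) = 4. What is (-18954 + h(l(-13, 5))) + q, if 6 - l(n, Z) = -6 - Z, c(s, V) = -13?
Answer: -222177529/11724 ≈ -18951.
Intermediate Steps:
l(n, Z) = 12 + Z (l(n, Z) = 6 - (-6 - Z) = 6 + (6 + Z) = 12 + Z)
h(r) = (-5 + r)/(-13 + r) (h(r) = (r + (-1 - 1*4))/(r - 13) = (r + (-1 - 4))/(-13 + r) = (r - 5)/(-13 + r) = (-5 + r)/(-13 + r))
q = 3995/11724 (q = 7990*(1/23448) = 3995/11724 ≈ 0.34075)
(-18954 + h(l(-13, 5))) + q = (-18954 + (-5 + (12 + 5))/(-13 + (12 + 5))) + 3995/11724 = (-18954 + (-5 + 17)/(-13 + 17)) + 3995/11724 = (-18954 + 12/4) + 3995/11724 = (-18954 + (1/4)*12) + 3995/11724 = (-18954 + 3) + 3995/11724 = -18951 + 3995/11724 = -222177529/11724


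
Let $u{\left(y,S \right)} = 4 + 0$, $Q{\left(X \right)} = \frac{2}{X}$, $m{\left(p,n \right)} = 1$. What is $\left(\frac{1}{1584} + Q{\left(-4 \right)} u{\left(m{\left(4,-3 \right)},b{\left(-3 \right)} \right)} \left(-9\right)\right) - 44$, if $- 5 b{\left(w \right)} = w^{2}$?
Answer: $- \frac{41183}{1584} \approx -25.999$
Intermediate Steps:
$b{\left(w \right)} = - \frac{w^{2}}{5}$
$u{\left(y,S \right)} = 4$
$\left(\frac{1}{1584} + Q{\left(-4 \right)} u{\left(m{\left(4,-3 \right)},b{\left(-3 \right)} \right)} \left(-9\right)\right) - 44 = \left(\frac{1}{1584} + \frac{2}{-4} \cdot 4 \left(-9\right)\right) - 44 = \left(\frac{1}{1584} + 2 \left(- \frac{1}{4}\right) 4 \left(-9\right)\right) - 44 = \left(\frac{1}{1584} + \left(- \frac{1}{2}\right) 4 \left(-9\right)\right) - 44 = \left(\frac{1}{1584} - -18\right) - 44 = \left(\frac{1}{1584} + 18\right) - 44 = \frac{28513}{1584} - 44 = - \frac{41183}{1584}$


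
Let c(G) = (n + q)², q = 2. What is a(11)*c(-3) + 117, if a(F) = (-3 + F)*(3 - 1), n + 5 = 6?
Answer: 261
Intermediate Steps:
n = 1 (n = -5 + 6 = 1)
c(G) = 9 (c(G) = (1 + 2)² = 3² = 9)
a(F) = -6 + 2*F (a(F) = (-3 + F)*2 = -6 + 2*F)
a(11)*c(-3) + 117 = (-6 + 2*11)*9 + 117 = (-6 + 22)*9 + 117 = 16*9 + 117 = 144 + 117 = 261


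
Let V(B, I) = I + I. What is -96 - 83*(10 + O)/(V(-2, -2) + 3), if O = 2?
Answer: 900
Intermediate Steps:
V(B, I) = 2*I
-96 - 83*(10 + O)/(V(-2, -2) + 3) = -96 - 83*(10 + 2)/(2*(-2) + 3) = -96 - 996/(-4 + 3) = -96 - 996/(-1) = -96 - 996*(-1) = -96 - 83*(-12) = -96 + 996 = 900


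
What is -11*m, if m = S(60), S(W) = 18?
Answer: -198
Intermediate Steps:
m = 18
-11*m = -11*18 = -198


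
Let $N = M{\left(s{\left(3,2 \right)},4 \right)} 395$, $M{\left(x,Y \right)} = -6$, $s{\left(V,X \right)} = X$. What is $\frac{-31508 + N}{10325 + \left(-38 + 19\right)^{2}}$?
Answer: $- \frac{1303}{411} \approx -3.1703$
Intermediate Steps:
$N = -2370$ ($N = \left(-6\right) 395 = -2370$)
$\frac{-31508 + N}{10325 + \left(-38 + 19\right)^{2}} = \frac{-31508 - 2370}{10325 + \left(-38 + 19\right)^{2}} = - \frac{33878}{10325 + \left(-19\right)^{2}} = - \frac{33878}{10325 + 361} = - \frac{33878}{10686} = \left(-33878\right) \frac{1}{10686} = - \frac{1303}{411}$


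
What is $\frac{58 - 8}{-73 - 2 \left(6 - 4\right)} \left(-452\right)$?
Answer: $\frac{22600}{77} \approx 293.51$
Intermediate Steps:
$\frac{58 - 8}{-73 - 2 \left(6 - 4\right)} \left(-452\right) = \frac{50}{-73 - 4} \left(-452\right) = \frac{50}{-77} \left(-452\right) = 50 \left(- \frac{1}{77}\right) \left(-452\right) = \left(- \frac{50}{77}\right) \left(-452\right) = \frac{22600}{77}$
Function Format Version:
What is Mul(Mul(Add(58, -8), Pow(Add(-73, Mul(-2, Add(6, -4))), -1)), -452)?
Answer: Rational(22600, 77) ≈ 293.51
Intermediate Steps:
Mul(Mul(Add(58, -8), Pow(Add(-73, Mul(-2, Add(6, -4))), -1)), -452) = Mul(Mul(50, Pow(Add(-73, Mul(-2, 2)), -1)), -452) = Mul(Mul(50, Pow(Add(-73, -4), -1)), -452) = Mul(Mul(50, Pow(-77, -1)), -452) = Mul(Mul(50, Rational(-1, 77)), -452) = Mul(Rational(-50, 77), -452) = Rational(22600, 77)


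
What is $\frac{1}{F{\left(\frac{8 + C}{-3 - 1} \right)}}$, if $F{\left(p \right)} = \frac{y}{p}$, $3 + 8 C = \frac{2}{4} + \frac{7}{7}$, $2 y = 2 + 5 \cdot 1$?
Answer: $- \frac{125}{224} \approx -0.55804$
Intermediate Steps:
$y = \frac{7}{2}$ ($y = \frac{2 + 5 \cdot 1}{2} = \frac{2 + 5}{2} = \frac{1}{2} \cdot 7 = \frac{7}{2} \approx 3.5$)
$C = - \frac{3}{16}$ ($C = - \frac{3}{8} + \frac{\frac{2}{4} + \frac{7}{7}}{8} = - \frac{3}{8} + \frac{2 \cdot \frac{1}{4} + 7 \cdot \frac{1}{7}}{8} = - \frac{3}{8} + \frac{\frac{1}{2} + 1}{8} = - \frac{3}{8} + \frac{1}{8} \cdot \frac{3}{2} = - \frac{3}{8} + \frac{3}{16} = - \frac{3}{16} \approx -0.1875$)
$F{\left(p \right)} = \frac{7}{2 p}$
$\frac{1}{F{\left(\frac{8 + C}{-3 - 1} \right)}} = \frac{1}{\frac{7}{2} \frac{1}{\left(8 - \frac{3}{16}\right) \frac{1}{-3 - 1}}} = \frac{1}{\frac{7}{2} \frac{1}{\frac{125}{16} \frac{1}{-4}}} = \frac{1}{\frac{7}{2} \frac{1}{\frac{125}{16} \left(- \frac{1}{4}\right)}} = \frac{1}{\frac{7}{2} \frac{1}{- \frac{125}{64}}} = \frac{1}{\frac{7}{2} \left(- \frac{64}{125}\right)} = \frac{1}{- \frac{224}{125}} = - \frac{125}{224}$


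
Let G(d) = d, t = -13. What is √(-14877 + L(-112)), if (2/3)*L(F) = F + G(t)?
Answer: 11*I*√498/2 ≈ 122.74*I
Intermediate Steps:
L(F) = -39/2 + 3*F/2 (L(F) = 3*(F - 13)/2 = 3*(-13 + F)/2 = -39/2 + 3*F/2)
√(-14877 + L(-112)) = √(-14877 + (-39/2 + (3/2)*(-112))) = √(-14877 + (-39/2 - 168)) = √(-14877 - 375/2) = √(-30129/2) = 11*I*√498/2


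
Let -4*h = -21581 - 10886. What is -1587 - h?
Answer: -38815/4 ≈ -9703.8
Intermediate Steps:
h = 32467/4 (h = -(-21581 - 10886)/4 = -¼*(-32467) = 32467/4 ≈ 8116.8)
-1587 - h = -1587 - 1*32467/4 = -1587 - 32467/4 = -38815/4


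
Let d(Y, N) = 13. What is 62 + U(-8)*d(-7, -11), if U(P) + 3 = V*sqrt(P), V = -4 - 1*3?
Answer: 23 - 182*I*sqrt(2) ≈ 23.0 - 257.39*I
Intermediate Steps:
V = -7 (V = -4 - 3 = -7)
U(P) = -3 - 7*sqrt(P)
62 + U(-8)*d(-7, -11) = 62 + (-3 - 14*I*sqrt(2))*13 = 62 + (-39 - 182*I*sqrt(2)) = 23 - 182*I*sqrt(2)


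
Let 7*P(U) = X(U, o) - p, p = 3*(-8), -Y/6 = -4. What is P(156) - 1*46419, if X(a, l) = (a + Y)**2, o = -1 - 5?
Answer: -41787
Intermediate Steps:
Y = 24 (Y = -6*(-4) = 24)
o = -6
X(a, l) = (24 + a)**2 (X(a, l) = (a + 24)**2 = (24 + a)**2)
p = -24
P(U) = 24/7 + (24 + U)**2/7 (P(U) = ((24 + U)**2 - 1*(-24))/7 = ((24 + U)**2 + 24)/7 = (24 + (24 + U)**2)/7 = 24/7 + (24 + U)**2/7)
P(156) - 1*46419 = (24/7 + (24 + 156)**2/7) - 1*46419 = (24/7 + (1/7)*180**2) - 46419 = (24/7 + (1/7)*32400) - 46419 = (24/7 + 32400/7) - 46419 = 4632 - 46419 = -41787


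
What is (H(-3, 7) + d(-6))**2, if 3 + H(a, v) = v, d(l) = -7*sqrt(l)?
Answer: (4 - 7*I*sqrt(6))**2 ≈ -278.0 - 137.17*I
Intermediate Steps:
H(a, v) = -3 + v
(H(-3, 7) + d(-6))**2 = ((-3 + 7) - 7*I*sqrt(6))**2 = (4 - 7*I*sqrt(6))**2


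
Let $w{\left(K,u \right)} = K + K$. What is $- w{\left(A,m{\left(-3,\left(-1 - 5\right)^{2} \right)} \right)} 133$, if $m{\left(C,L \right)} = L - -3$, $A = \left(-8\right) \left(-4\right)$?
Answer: $-8512$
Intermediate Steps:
$A = 32$
$m{\left(C,L \right)} = 3 + L$ ($m{\left(C,L \right)} = L + 3 = 3 + L$)
$w{\left(K,u \right)} = 2 K$
$- w{\left(A,m{\left(-3,\left(-1 - 5\right)^{2} \right)} \right)} 133 = - 2 \cdot 32 \cdot 133 = \left(-1\right) 64 \cdot 133 = \left(-64\right) 133 = -8512$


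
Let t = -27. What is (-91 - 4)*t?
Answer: 2565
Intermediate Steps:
(-91 - 4)*t = (-91 - 4)*(-27) = -95*(-27) = 2565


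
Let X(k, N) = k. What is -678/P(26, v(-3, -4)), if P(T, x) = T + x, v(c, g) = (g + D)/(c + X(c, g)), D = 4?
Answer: -339/13 ≈ -26.077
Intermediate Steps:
v(c, g) = (4 + g)/(2*c) (v(c, g) = (g + 4)/(c + c) = (4 + g)/((2*c)) = (4 + g)*(1/(2*c)) = (4 + g)/(2*c))
-678/P(26, v(-3, -4)) = -678/(26 + (½)*(4 - 4)/(-3)) = -678/(26 + (½)*(-⅓)*0) = -678/(26 + 0) = -678/26 = -678*1/26 = -339/13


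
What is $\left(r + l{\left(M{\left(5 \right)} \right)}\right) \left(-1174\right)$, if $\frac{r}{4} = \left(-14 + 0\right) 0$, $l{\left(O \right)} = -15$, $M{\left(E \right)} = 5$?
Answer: $17610$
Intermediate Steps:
$r = 0$ ($r = 4 \left(-14 + 0\right) 0 = 4 \left(\left(-14\right) 0\right) = 4 \cdot 0 = 0$)
$\left(r + l{\left(M{\left(5 \right)} \right)}\right) \left(-1174\right) = \left(0 - 15\right) \left(-1174\right) = \left(-15\right) \left(-1174\right) = 17610$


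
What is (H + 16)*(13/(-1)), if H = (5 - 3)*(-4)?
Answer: -104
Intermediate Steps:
H = -8 (H = 2*(-4) = -8)
(H + 16)*(13/(-1)) = (-8 + 16)*(13/(-1)) = 8*(13*(-1)) = 8*(-13) = -104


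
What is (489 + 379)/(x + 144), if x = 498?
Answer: 434/321 ≈ 1.3520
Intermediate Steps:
(489 + 379)/(x + 144) = (489 + 379)/(498 + 144) = 868/642 = 868*(1/642) = 434/321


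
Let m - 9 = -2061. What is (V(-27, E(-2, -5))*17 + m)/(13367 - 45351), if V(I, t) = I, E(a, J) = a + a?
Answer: 2511/31984 ≈ 0.078508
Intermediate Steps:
m = -2052 (m = 9 - 2061 = -2052)
E(a, J) = 2*a
(V(-27, E(-2, -5))*17 + m)/(13367 - 45351) = (-27*17 - 2052)/(13367 - 45351) = (-459 - 2052)/(-31984) = -2511*(-1/31984) = 2511/31984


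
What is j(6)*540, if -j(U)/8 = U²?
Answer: -155520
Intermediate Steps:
j(U) = -8*U²
j(6)*540 = -8*6²*540 = -8*36*540 = -288*540 = -155520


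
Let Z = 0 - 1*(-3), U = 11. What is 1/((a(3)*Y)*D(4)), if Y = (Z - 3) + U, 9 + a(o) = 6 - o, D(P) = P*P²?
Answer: -1/4224 ≈ -0.00023674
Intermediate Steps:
D(P) = P³
a(o) = -3 - o (a(o) = -9 + (6 - o) = -3 - o)
Z = 3 (Z = 0 + 3 = 3)
Y = 11 (Y = (3 - 3) + 11 = 0 + 11 = 11)
1/((a(3)*Y)*D(4)) = 1/(((-3 - 1*3)*11)*4³) = 1/(((-3 - 3)*11)*64) = 1/(-6*11*64) = 1/(-66*64) = 1/(-4224) = -1/4224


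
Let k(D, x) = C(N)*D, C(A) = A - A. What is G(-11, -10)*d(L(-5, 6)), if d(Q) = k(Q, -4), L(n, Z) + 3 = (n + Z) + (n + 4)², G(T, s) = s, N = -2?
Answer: 0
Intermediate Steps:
C(A) = 0
k(D, x) = 0 (k(D, x) = 0*D = 0)
L(n, Z) = -3 + Z + n + (4 + n)² (L(n, Z) = -3 + ((n + Z) + (n + 4)²) = -3 + ((Z + n) + (4 + n)²) = -3 + (Z + n + (4 + n)²) = -3 + Z + n + (4 + n)²)
d(Q) = 0
G(-11, -10)*d(L(-5, 6)) = -10*0 = 0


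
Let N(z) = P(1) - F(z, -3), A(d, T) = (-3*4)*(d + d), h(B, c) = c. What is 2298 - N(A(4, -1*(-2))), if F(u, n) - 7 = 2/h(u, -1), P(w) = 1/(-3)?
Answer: 6910/3 ≈ 2303.3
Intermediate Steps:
P(w) = -⅓
F(u, n) = 5 (F(u, n) = 7 + 2/(-1) = 7 + 2*(-1) = 7 - 2 = 5)
A(d, T) = -24*d
N(z) = -16/3 (N(z) = -⅓ - 1*5 = -⅓ - 5 = -16/3)
2298 - N(A(4, -1*(-2))) = 2298 - 1*(-16/3) = 2298 + 16/3 = 6910/3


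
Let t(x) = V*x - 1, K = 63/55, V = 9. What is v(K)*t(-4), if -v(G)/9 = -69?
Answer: -22977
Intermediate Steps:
K = 63/55 (K = 63*(1/55) = 63/55 ≈ 1.1455)
t(x) = -1 + 9*x (t(x) = 9*x - 1 = -1 + 9*x)
v(G) = 621 (v(G) = -9*(-69) = 621)
v(K)*t(-4) = 621*(-1 + 9*(-4)) = 621*(-1 - 36) = 621*(-37) = -22977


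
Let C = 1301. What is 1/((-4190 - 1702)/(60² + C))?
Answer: -4901/5892 ≈ -0.83181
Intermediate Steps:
1/((-4190 - 1702)/(60² + C)) = 1/((-4190 - 1702)/(60² + 1301)) = 1/(-5892/(3600 + 1301)) = 1/(-5892/4901) = -4901/5892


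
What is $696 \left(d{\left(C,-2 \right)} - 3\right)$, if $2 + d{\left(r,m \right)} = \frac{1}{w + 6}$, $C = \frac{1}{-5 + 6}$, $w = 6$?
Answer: $-3422$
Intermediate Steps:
$C = 1$ ($C = 1^{-1} = 1$)
$d{\left(r,m \right)} = - \frac{23}{12}$ ($d{\left(r,m \right)} = -2 + \frac{1}{6 + 6} = -2 + \frac{1}{12} = - \frac{23}{12}$)
$696 \left(d{\left(C,-2 \right)} - 3\right) = 696 \left(- \frac{23}{12} - 3\right) = 696 \left(- \frac{59}{12}\right) = -3422$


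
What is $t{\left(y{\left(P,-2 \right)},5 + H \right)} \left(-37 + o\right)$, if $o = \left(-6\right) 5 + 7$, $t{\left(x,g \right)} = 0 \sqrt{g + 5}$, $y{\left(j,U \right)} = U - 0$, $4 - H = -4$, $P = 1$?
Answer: $0$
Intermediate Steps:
$H = 8$ ($H = 4 - -4 = 4 + 4 = 8$)
$y{\left(j,U \right)} = U$ ($y{\left(j,U \right)} = U + 0 = U$)
$t{\left(x,g \right)} = 0$ ($t{\left(x,g \right)} = 0 \sqrt{5 + g} = 0$)
$o = -23$ ($o = -30 + 7 = -23$)
$t{\left(y{\left(P,-2 \right)},5 + H \right)} \left(-37 + o\right) = 0 \left(-37 - 23\right) = 0 \left(-60\right) = 0$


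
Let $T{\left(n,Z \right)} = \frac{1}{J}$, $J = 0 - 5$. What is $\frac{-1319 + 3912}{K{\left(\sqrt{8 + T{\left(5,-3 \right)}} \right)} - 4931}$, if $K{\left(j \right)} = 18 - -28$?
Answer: $- \frac{2593}{4885} \approx -0.53081$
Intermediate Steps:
$J = -5$
$T{\left(n,Z \right)} = - \frac{1}{5}$ ($T{\left(n,Z \right)} = \frac{1}{-5} = - \frac{1}{5}$)
$K{\left(j \right)} = 46$ ($K{\left(j \right)} = 18 + 28 = 46$)
$\frac{-1319 + 3912}{K{\left(\sqrt{8 + T{\left(5,-3 \right)}} \right)} - 4931} = \frac{-1319 + 3912}{46 - 4931} = \frac{2593}{-4885} = 2593 \left(- \frac{1}{4885}\right) = - \frac{2593}{4885}$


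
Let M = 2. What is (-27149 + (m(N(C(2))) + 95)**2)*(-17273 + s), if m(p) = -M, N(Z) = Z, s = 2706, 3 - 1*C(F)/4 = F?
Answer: 269489500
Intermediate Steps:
C(F) = 12 - 4*F
m(p) = -2 (m(p) = -1*2 = -2)
(-27149 + (m(N(C(2))) + 95)**2)*(-17273 + s) = (-27149 + (-2 + 95)**2)*(-17273 + 2706) = (-27149 + 93**2)*(-14567) = (-27149 + 8649)*(-14567) = -18500*(-14567) = 269489500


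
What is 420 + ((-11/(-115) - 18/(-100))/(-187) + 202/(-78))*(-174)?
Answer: 1217326477/1397825 ≈ 870.87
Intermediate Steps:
420 + ((-11/(-115) - 18/(-100))/(-187) + 202/(-78))*(-174) = 420 + ((-11*(-1/115) - 18*(-1/100))*(-1/187) + 202*(-1/78))*(-174) = 420 + ((11/115 + 9/50)*(-1/187) - 101/39)*(-174) = 420 + ((317/1150)*(-1/187) - 101/39)*(-174) = 420 + (-317/215050 - 101/39)*(-174) = 420 - 21732413/8386950*(-174) = 420 + 630239977/1397825 = 1217326477/1397825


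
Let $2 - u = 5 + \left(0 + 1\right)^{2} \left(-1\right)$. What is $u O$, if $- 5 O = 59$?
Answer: $\frac{118}{5} \approx 23.6$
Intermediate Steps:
$O = - \frac{59}{5}$ ($O = \left(- \frac{1}{5}\right) 59 = - \frac{59}{5} \approx -11.8$)
$u = -2$ ($u = 2 - \left(5 + \left(0 + 1\right)^{2} \left(-1\right)\right) = 2 - \left(5 + 1^{2} \left(-1\right)\right) = 2 - \left(5 + 1 \left(-1\right)\right) = 2 - \left(5 - 1\right) = 2 - 4 = -2$)
$u O = \left(-2\right) \left(- \frac{59}{5}\right) = \frac{118}{5}$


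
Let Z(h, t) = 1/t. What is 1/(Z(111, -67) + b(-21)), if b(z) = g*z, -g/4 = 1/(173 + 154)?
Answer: 7303/1767 ≈ 4.1330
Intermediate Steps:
g = -4/327 (g = -4/(173 + 154) = -4/327 ≈ -0.012232)
b(z) = -4*z/327
1/(Z(111, -67) + b(-21)) = 1/(1/(-67) - 4/327*(-21)) = 1/(-1/67 + 28/109) = 1/(1767/7303) = 7303/1767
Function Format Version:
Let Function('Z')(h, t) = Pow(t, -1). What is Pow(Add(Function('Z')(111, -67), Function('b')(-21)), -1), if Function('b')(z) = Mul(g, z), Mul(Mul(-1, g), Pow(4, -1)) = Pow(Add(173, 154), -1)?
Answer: Rational(7303, 1767) ≈ 4.1330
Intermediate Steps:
g = Rational(-4, 327) (g = Mul(-4, Pow(Add(173, 154), -1)) = Mul(-4, Pow(327, -1)) = Mul(-4, Rational(1, 327)) = Rational(-4, 327) ≈ -0.012232)
Function('b')(z) = Mul(Rational(-4, 327), z)
Pow(Add(Function('Z')(111, -67), Function('b')(-21)), -1) = Pow(Add(Pow(-67, -1), Mul(Rational(-4, 327), -21)), -1) = Pow(Add(Rational(-1, 67), Rational(28, 109)), -1) = Pow(Rational(1767, 7303), -1) = Rational(7303, 1767)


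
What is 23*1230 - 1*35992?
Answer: -7702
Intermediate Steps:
23*1230 - 1*35992 = 28290 - 35992 = -7702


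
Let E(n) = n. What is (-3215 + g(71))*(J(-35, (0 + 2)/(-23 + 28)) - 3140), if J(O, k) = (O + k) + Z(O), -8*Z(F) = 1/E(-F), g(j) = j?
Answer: 349333377/35 ≈ 9.9810e+6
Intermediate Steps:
Z(F) = 1/(8*F) (Z(F) = -(-1/F)/8 = -(-1)/(8*F) = 1/(8*F))
J(O, k) = O + k + 1/(8*O) (J(O, k) = (O + k) + 1/(8*O) = O + k + 1/(8*O))
(-3215 + g(71))*(J(-35, (0 + 2)/(-23 + 28)) - 3140) = (-3215 + 71)*((-35 + (0 + 2)/(-23 + 28) + (1/8)/(-35)) - 3140) = -3144*((-35 + 2/5 + (1/8)*(-1/35)) - 3140) = -3144*((-35 + 2*(1/5) - 1/280) - 3140) = -3144*((-35 + 2/5 - 1/280) - 3140) = -3144*(-9689/280 - 3140) = -3144*(-888889/280) = 349333377/35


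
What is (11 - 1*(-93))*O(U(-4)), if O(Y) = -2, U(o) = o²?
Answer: -208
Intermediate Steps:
(11 - 1*(-93))*O(U(-4)) = (11 - 1*(-93))*(-2) = (11 + 93)*(-2) = 104*(-2) = -208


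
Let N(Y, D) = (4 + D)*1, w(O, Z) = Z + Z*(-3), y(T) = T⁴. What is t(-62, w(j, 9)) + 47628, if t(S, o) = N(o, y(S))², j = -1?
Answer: 218340223843228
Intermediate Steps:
w(O, Z) = -2*Z (w(O, Z) = Z - 3*Z = -2*Z)
N(Y, D) = 4 + D
t(S, o) = (4 + S⁴)²
t(-62, w(j, 9)) + 47628 = (4 + (-62)⁴)² + 47628 = (4 + 14776336)² + 47628 = 14776340² + 47628 = 218340223795600 + 47628 = 218340223843228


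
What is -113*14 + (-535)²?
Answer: 284643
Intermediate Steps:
-113*14 + (-535)² = -1582 + 286225 = 284643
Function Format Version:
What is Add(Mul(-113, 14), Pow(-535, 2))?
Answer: 284643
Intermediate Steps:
Add(Mul(-113, 14), Pow(-535, 2)) = Add(-1582, 286225) = 284643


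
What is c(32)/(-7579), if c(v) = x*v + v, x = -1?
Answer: 0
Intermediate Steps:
c(v) = 0 (c(v) = -v + v = 0)
c(32)/(-7579) = 0/(-7579) = 0*(-1/7579) = 0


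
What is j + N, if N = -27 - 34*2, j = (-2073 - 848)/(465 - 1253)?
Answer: -71939/788 ≈ -91.293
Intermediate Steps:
j = 2921/788 (j = -2921/(-788) = -2921*(-1/788) = 2921/788 ≈ 3.7069)
N = -95 (N = -27 - 68 = -95)
j + N = 2921/788 - 95 = -71939/788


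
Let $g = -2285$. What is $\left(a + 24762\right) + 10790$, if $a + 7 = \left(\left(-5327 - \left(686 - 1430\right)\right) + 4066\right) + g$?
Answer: $32743$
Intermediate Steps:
$a = -2809$ ($a = -7 + \left(\left(\left(-5327 - \left(686 - 1430\right)\right) + 4066\right) - 2285\right) = -7 + \left(\left(\left(-5327 - -744\right) + 4066\right) - 2285\right) = -7 + \left(\left(\left(-5327 + 744\right) + 4066\right) - 2285\right) = -7 + \left(\left(-4583 + 4066\right) - 2285\right) = -7 - 2802 = -2809$)
$\left(a + 24762\right) + 10790 = \left(-2809 + 24762\right) + 10790 = 21953 + 10790 = 32743$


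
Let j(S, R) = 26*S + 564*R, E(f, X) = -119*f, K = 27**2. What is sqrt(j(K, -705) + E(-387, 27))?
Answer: 3*I*sqrt(36957) ≈ 576.73*I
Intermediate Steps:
K = 729
sqrt(j(K, -705) + E(-387, 27)) = sqrt((26*729 + 564*(-705)) - 119*(-387)) = sqrt((18954 - 397620) + 46053) = sqrt(-378666 + 46053) = sqrt(-332613) = 3*I*sqrt(36957)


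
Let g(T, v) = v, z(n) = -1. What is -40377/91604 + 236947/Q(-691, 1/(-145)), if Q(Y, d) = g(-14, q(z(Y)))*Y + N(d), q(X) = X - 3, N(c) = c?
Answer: 3131085229577/36712959516 ≈ 85.286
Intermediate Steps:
q(X) = -3 + X
Q(Y, d) = d - 4*Y (Q(Y, d) = (-3 - 1)*Y + d = -4*Y + d = d - 4*Y)
-40377/91604 + 236947/Q(-691, 1/(-145)) = -40377/91604 + 236947/(1/(-145) - 4*(-691)) = -40377*1/91604 + 236947/(-1/145 + 2764) = -40377/91604 + 236947/(400779/145) = -40377/91604 + 236947*(145/400779) = -40377/91604 + 34357315/400779 = 3131085229577/36712959516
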